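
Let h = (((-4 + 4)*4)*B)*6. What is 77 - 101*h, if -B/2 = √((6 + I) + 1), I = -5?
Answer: 77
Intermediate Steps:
B = -2*√2 (B = -2*√((6 - 5) + 1) = -2*√(1 + 1) = -2*√2 ≈ -2.8284)
h = 0 (h = (((-4 + 4)*4)*(-2*√2))*6 = ((0*4)*(-2*√2))*6 = (0*(-2*√2))*6 = 0*6 = 0)
77 - 101*h = 77 - 101*0 = 77 + 0 = 77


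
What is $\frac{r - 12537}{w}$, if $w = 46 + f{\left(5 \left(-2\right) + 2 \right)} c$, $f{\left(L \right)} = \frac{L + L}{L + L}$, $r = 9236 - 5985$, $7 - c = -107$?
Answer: $- \frac{4643}{80} \approx -58.037$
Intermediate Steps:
$c = 114$ ($c = 7 - -107 = 7 + 107 = 114$)
$r = 3251$ ($r = 9236 - 5985 = 3251$)
$f{\left(L \right)} = 1$ ($f{\left(L \right)} = \frac{2 L}{2 L} = 2 L \frac{1}{2 L} = 1$)
$w = 160$ ($w = 46 + 1 \cdot 114 = 46 + 114 = 160$)
$\frac{r - 12537}{w} = \frac{3251 - 12537}{160} = \left(3251 - 12537\right) \frac{1}{160} = \left(-9286\right) \frac{1}{160} = - \frac{4643}{80}$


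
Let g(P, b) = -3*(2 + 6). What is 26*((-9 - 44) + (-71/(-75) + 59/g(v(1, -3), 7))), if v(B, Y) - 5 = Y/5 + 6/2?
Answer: -425191/300 ≈ -1417.3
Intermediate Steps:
v(B, Y) = 8 + Y/5 (v(B, Y) = 5 + (Y/5 + 6/2) = 5 + (Y*(⅕) + 6*(½)) = 5 + (Y/5 + 3) = 5 + (3 + Y/5) = 8 + Y/5)
g(P, b) = -24 (g(P, b) = -3*8 = -24)
26*((-9 - 44) + (-71/(-75) + 59/g(v(1, -3), 7))) = 26*((-9 - 44) + (-71/(-75) + 59/(-24))) = 26*(-53 + (-71*(-1/75) + 59*(-1/24))) = 26*(-53 + (71/75 - 59/24)) = 26*(-53 - 907/600) = 26*(-32707/600) = -425191/300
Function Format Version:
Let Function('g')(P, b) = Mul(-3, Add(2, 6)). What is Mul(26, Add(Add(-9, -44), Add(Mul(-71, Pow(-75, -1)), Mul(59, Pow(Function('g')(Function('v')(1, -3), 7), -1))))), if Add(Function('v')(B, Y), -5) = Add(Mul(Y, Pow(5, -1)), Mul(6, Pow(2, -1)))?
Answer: Rational(-425191, 300) ≈ -1417.3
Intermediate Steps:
Function('v')(B, Y) = Add(8, Mul(Rational(1, 5), Y)) (Function('v')(B, Y) = Add(5, Add(Mul(Y, Pow(5, -1)), Mul(6, Pow(2, -1)))) = Add(5, Add(Mul(Y, Rational(1, 5)), Mul(6, Rational(1, 2)))) = Add(5, Add(Mul(Rational(1, 5), Y), 3)) = Add(5, Add(3, Mul(Rational(1, 5), Y))) = Add(8, Mul(Rational(1, 5), Y)))
Function('g')(P, b) = -24 (Function('g')(P, b) = Mul(-3, 8) = -24)
Mul(26, Add(Add(-9, -44), Add(Mul(-71, Pow(-75, -1)), Mul(59, Pow(Function('g')(Function('v')(1, -3), 7), -1))))) = Mul(26, Add(Add(-9, -44), Add(Mul(-71, Pow(-75, -1)), Mul(59, Pow(-24, -1))))) = Mul(26, Add(-53, Add(Mul(-71, Rational(-1, 75)), Mul(59, Rational(-1, 24))))) = Mul(26, Add(-53, Add(Rational(71, 75), Rational(-59, 24)))) = Mul(26, Add(-53, Rational(-907, 600))) = Mul(26, Rational(-32707, 600)) = Rational(-425191, 300)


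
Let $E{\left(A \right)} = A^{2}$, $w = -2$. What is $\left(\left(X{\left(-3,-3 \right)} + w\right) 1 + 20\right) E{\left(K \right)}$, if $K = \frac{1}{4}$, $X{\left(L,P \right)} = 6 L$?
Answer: $0$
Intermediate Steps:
$K = \frac{1}{4} \approx 0.25$
$\left(\left(X{\left(-3,-3 \right)} + w\right) 1 + 20\right) E{\left(K \right)} = \frac{\left(6 \left(-3\right) - 2\right) 1 + 20}{16} = \left(\left(-18 - 2\right) 1 + 20\right) \frac{1}{16} = \left(\left(-20\right) 1 + 20\right) \frac{1}{16} = \left(-20 + 20\right) \frac{1}{16} = 0 \cdot \frac{1}{16} = 0$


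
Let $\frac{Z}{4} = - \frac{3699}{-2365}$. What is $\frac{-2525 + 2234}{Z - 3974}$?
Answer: $\frac{688215}{9383714} \approx 0.073341$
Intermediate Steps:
$Z = \frac{14796}{2365}$ ($Z = 4 \left(- \frac{3699}{-2365}\right) = 4 \left(\left(-3699\right) \left(- \frac{1}{2365}\right)\right) = 4 \cdot \frac{3699}{2365} = \frac{14796}{2365} \approx 6.2562$)
$\frac{-2525 + 2234}{Z - 3974} = \frac{-2525 + 2234}{\frac{14796}{2365} - 3974} = - \frac{291}{- \frac{9383714}{2365}} = \left(-291\right) \left(- \frac{2365}{9383714}\right) = \frac{688215}{9383714}$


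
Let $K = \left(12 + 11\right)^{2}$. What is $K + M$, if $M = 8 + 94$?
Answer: $631$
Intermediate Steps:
$M = 102$
$K = 529$ ($K = 23^{2} = 529$)
$K + M = 529 + 102 = 631$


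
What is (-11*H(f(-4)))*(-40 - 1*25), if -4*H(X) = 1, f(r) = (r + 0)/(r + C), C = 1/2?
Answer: -715/4 ≈ -178.75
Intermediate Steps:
C = 1/2 ≈ 0.50000
f(r) = r/(1/2 + r) (f(r) = (r + 0)/(r + 1/2) = r/(1/2 + r))
H(X) = -1/4 (H(X) = -1/4*1 = -1/4)
(-11*H(f(-4)))*(-40 - 1*25) = (-11*(-1/4))*(-40 - 1*25) = 11*(-40 - 25)/4 = (11/4)*(-65) = -715/4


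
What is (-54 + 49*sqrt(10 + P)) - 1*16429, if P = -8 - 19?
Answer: -16483 + 49*I*sqrt(17) ≈ -16483.0 + 202.03*I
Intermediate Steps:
P = -27
(-54 + 49*sqrt(10 + P)) - 1*16429 = (-54 + 49*sqrt(10 - 27)) - 1*16429 = (-54 + 49*sqrt(-17)) - 16429 = (-54 + 49*(I*sqrt(17))) - 16429 = (-54 + 49*I*sqrt(17)) - 16429 = -16483 + 49*I*sqrt(17)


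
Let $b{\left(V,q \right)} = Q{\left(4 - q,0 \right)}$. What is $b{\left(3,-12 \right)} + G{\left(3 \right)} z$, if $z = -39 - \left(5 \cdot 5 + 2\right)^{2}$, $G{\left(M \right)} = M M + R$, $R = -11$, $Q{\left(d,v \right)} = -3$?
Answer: $1533$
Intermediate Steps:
$b{\left(V,q \right)} = -3$
$G{\left(M \right)} = -11 + M^{2}$ ($G{\left(M \right)} = M M - 11 = M^{2} - 11 = -11 + M^{2}$)
$z = -768$ ($z = -39 - \left(25 + 2\right)^{2} = -39 - 27^{2} = -39 - 729 = -768$)
$b{\left(3,-12 \right)} + G{\left(3 \right)} z = -3 + \left(-11 + 3^{2}\right) \left(-768\right) = -3 + \left(-11 + 9\right) \left(-768\right) = -3 - -1536 = -3 + 1536 = 1533$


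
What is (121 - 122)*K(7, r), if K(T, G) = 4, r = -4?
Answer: -4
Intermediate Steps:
(121 - 122)*K(7, r) = (121 - 122)*4 = -1*4 = -4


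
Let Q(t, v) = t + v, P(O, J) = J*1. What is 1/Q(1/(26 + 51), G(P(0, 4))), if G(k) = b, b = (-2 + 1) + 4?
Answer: 77/232 ≈ 0.33190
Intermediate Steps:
P(O, J) = J
b = 3 (b = -1 + 4 = 3)
G(k) = 3
1/Q(1/(26 + 51), G(P(0, 4))) = 1/(1/(26 + 51) + 3) = 1/(1/77 + 3) = 1/(232/77) = 77/232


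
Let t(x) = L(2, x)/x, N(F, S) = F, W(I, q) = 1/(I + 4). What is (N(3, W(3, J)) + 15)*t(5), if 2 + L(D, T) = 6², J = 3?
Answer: 612/5 ≈ 122.40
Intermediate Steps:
W(I, q) = 1/(4 + I)
L(D, T) = 34 (L(D, T) = -2 + 6² = -2 + 36 = 34)
t(x) = 34/x
(N(3, W(3, J)) + 15)*t(5) = (3 + 15)*(34/5) = 18*(34*(⅕)) = 18*(34/5) = 612/5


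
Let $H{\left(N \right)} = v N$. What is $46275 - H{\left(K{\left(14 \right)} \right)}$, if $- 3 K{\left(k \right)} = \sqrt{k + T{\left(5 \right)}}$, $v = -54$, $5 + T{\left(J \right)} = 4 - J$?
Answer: $46275 - 36 \sqrt{2} \approx 46224.0$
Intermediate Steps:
$T{\left(J \right)} = -1 - J$ ($T{\left(J \right)} = -5 - \left(-4 + J\right) = -1 - J$)
$K{\left(k \right)} = - \frac{\sqrt{-6 + k}}{3}$ ($K{\left(k \right)} = - \frac{\sqrt{k - 6}}{3} = - \frac{\sqrt{-6 + k}}{3}$)
$H{\left(N \right)} = - 54 N$
$46275 - H{\left(K{\left(14 \right)} \right)} = 46275 - - 54 \left(- \frac{\sqrt{-6 + 14}}{3}\right) = 46275 - - 54 \left(- \frac{\sqrt{8}}{3}\right) = 46275 - - 54 \left(- \frac{2 \sqrt{2}}{3}\right) = 46275 - 36 \sqrt{2}$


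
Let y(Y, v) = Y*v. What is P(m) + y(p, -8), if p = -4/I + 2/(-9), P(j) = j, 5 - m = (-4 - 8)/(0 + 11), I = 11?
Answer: 97/9 ≈ 10.778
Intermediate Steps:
m = 67/11 (m = 5 - (-4 - 8)/(0 + 11) = 5 - (-12)/11 = 5 - 1*(-12/11) = 5 + 12/11 = 67/11 ≈ 6.0909)
p = -58/99 (p = -4/11 + 2/(-9) = -4*1/11 + 2*(-⅑) = -4/11 - 2/9 = -58/99 ≈ -0.58586)
P(m) + y(p, -8) = 67/11 - 58/99*(-8) = 67/11 + 464/99 = 97/9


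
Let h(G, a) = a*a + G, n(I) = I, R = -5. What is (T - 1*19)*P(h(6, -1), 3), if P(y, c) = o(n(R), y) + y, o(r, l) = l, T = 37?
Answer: 252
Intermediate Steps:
h(G, a) = G + a² (h(G, a) = a² + G = G + a²)
P(y, c) = 2*y (P(y, c) = y + y = 2*y)
(T - 1*19)*P(h(6, -1), 3) = (37 - 1*19)*(2*(6 + (-1)²)) = (37 - 19)*(2*(6 + 1)) = 18*(2*7) = 18*14 = 252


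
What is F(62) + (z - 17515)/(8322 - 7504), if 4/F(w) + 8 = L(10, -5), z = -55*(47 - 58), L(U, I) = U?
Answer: -7637/409 ≈ -18.672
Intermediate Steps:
z = 605 (z = -55*(-11) = 605)
F(w) = 2 (F(w) = 4/(-8 + 10) = 4/2 = 4*(½) = 2)
F(62) + (z - 17515)/(8322 - 7504) = 2 + (605 - 17515)/(8322 - 7504) = 2 - 16910/818 = 2 - 16910*1/818 = 2 - 8455/409 = -7637/409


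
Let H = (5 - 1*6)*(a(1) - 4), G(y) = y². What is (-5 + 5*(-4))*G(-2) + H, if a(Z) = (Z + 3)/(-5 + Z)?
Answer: -95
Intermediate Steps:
a(Z) = (3 + Z)/(-5 + Z)
H = 5 (H = (5 - 1*6)*((3 + 1)/(-5 + 1) - 4) = (5 - 6)*(4/(-4) - 4) = -(-¼*4 - 4) = -(-1 - 4) = -1*(-5) = 5)
(-5 + 5*(-4))*G(-2) + H = (-5 + 5*(-4))*(-2)² + 5 = (-5 - 20)*4 + 5 = -25*4 + 5 = -100 + 5 = -95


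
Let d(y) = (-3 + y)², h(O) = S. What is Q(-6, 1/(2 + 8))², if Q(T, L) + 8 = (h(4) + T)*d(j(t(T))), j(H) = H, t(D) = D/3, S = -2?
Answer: 43264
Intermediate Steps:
t(D) = D/3 (t(D) = D*(⅓) = D/3)
h(O) = -2
Q(T, L) = -8 + (-3 + T/3)²*(-2 + T) (Q(T, L) = -8 + (-2 + T)*(-3 + T/3)² = -8 + (-3 + T/3)²*(-2 + T))
Q(-6, 1/(2 + 8))² = (-26 + 13*(-6) - 20/9*(-6)² + (⅑)*(-6)³)² = (-26 - 78 - 20/9*36 + (⅑)*(-216))² = (-26 - 78 - 80 - 24)² = (-208)² = 43264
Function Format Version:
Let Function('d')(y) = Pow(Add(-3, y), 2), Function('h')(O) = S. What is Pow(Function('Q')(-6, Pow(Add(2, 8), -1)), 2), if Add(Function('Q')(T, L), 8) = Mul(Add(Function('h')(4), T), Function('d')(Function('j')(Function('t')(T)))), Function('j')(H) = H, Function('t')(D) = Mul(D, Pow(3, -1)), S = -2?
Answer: 43264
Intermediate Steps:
Function('t')(D) = Mul(Rational(1, 3), D) (Function('t')(D) = Mul(D, Rational(1, 3)) = Mul(Rational(1, 3), D))
Function('h')(O) = -2
Function('Q')(T, L) = Add(-8, Mul(Pow(Add(-3, Mul(Rational(1, 3), T)), 2), Add(-2, T))) (Function('Q')(T, L) = Add(-8, Mul(Add(-2, T), Pow(Add(-3, Mul(Rational(1, 3), T)), 2))) = Add(-8, Mul(Pow(Add(-3, Mul(Rational(1, 3), T)), 2), Add(-2, T))))
Pow(Function('Q')(-6, Pow(Add(2, 8), -1)), 2) = Pow(Add(-26, Mul(13, -6), Mul(Rational(-20, 9), Pow(-6, 2)), Mul(Rational(1, 9), Pow(-6, 3))), 2) = Pow(Add(-26, -78, Mul(Rational(-20, 9), 36), Mul(Rational(1, 9), -216)), 2) = Pow(Add(-26, -78, -80, -24), 2) = Pow(-208, 2) = 43264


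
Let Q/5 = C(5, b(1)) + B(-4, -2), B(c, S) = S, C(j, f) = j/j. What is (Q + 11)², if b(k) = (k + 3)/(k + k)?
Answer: 36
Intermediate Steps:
b(k) = (3 + k)/(2*k) (b(k) = (3 + k)/((2*k)) = (3 + k)*(1/(2*k)) = (3 + k)/(2*k))
C(j, f) = 1
Q = -5 (Q = 5*(1 - 2) = 5*(-1) = -5)
(Q + 11)² = (-5 + 11)² = 6² = 36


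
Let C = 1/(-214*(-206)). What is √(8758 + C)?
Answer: √4255072244133/22042 ≈ 93.584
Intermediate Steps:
C = 1/44084 ≈ 2.2684e-5
√(8758 + C) = √(8758 + 1/44084) = √(386087673/44084) = √4255072244133/22042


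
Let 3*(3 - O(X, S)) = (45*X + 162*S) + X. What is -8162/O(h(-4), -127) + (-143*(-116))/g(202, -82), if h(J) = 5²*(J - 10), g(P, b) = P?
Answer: 301775716/3704983 ≈ 81.451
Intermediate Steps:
h(J) = -250 + 25*J (h(J) = 25*(-10 + J) = -250 + 25*J)
O(X, S) = 3 - 54*S - 46*X/3 (O(X, S) = 3 - ((45*X + 162*S) + X)/3 = 3 - (46*X + 162*S)/3 = 3 + (-54*S - 46*X/3) = 3 - 54*S - 46*X/3)
-8162/O(h(-4), -127) + (-143*(-116))/g(202, -82) = -8162/(3 - 54*(-127) - 46*(-250 + 25*(-4))/3) - 143*(-116)/202 = -8162/(3 + 6858 - 46*(-250 - 100)/3) + 16588*(1/202) = -8162/(3 + 6858 - 46/3*(-350)) + 8294/101 = -8162/(3 + 6858 + 16100/3) + 8294/101 = -8162/36683/3 + 8294/101 = -8162*3/36683 + 8294/101 = -24486/36683 + 8294/101 = 301775716/3704983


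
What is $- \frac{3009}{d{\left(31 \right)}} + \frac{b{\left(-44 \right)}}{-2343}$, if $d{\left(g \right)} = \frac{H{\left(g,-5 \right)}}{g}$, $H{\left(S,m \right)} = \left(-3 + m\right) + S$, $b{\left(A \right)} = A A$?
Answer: $- \frac{19872475}{4899} \approx -4056.4$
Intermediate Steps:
$b{\left(A \right)} = A^{2}$
$H{\left(S,m \right)} = -3 + S + m$
$d{\left(g \right)} = \frac{-8 + g}{g}$ ($d{\left(g \right)} = \frac{-3 + g - 5}{g} = \frac{-8 + g}{g}$)
$- \frac{3009}{d{\left(31 \right)}} + \frac{b{\left(-44 \right)}}{-2343} = - \frac{3009}{\frac{1}{31} \left(-8 + 31\right)} + \frac{\left(-44\right)^{2}}{-2343} = - \frac{3009}{\frac{1}{31} \cdot 23} + 1936 \left(- \frac{1}{2343}\right) = - \frac{3009}{\frac{23}{31}} - \frac{176}{213} = \left(-3009\right) \frac{31}{23} - \frac{176}{213} = - \frac{93279}{23} - \frac{176}{213} = - \frac{19872475}{4899}$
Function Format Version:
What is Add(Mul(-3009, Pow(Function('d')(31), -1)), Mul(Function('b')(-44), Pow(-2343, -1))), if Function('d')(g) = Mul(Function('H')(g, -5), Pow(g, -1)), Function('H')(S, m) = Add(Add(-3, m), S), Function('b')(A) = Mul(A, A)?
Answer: Rational(-19872475, 4899) ≈ -4056.4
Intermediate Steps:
Function('b')(A) = Pow(A, 2)
Function('H')(S, m) = Add(-3, S, m)
Function('d')(g) = Mul(Pow(g, -1), Add(-8, g)) (Function('d')(g) = Mul(Add(-3, g, -5), Pow(g, -1)) = Mul(Add(-8, g), Pow(g, -1)) = Mul(Pow(g, -1), Add(-8, g)))
Add(Mul(-3009, Pow(Function('d')(31), -1)), Mul(Function('b')(-44), Pow(-2343, -1))) = Add(Mul(-3009, Pow(Mul(Pow(31, -1), Add(-8, 31)), -1)), Mul(Pow(-44, 2), Pow(-2343, -1))) = Add(Mul(-3009, Pow(Mul(Rational(1, 31), 23), -1)), Mul(1936, Rational(-1, 2343))) = Add(Mul(-3009, Pow(Rational(23, 31), -1)), Rational(-176, 213)) = Add(Mul(-3009, Rational(31, 23)), Rational(-176, 213)) = Add(Rational(-93279, 23), Rational(-176, 213)) = Rational(-19872475, 4899)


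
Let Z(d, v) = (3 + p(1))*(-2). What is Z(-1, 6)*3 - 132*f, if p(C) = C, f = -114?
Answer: 15024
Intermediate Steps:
Z(d, v) = -8 (Z(d, v) = (3 + 1)*(-2) = 4*(-2) = -8)
Z(-1, 6)*3 - 132*f = -8*3 - 132*(-114) = -24 + 15048 = 15024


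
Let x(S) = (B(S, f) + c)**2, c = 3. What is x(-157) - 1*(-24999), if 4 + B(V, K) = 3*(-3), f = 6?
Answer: 25099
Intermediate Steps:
B(V, K) = -13 (B(V, K) = -4 + 3*(-3) = -4 - 9 = -13)
x(S) = 100 (x(S) = (-13 + 3)**2 = (-10)**2 = 100)
x(-157) - 1*(-24999) = 100 - 1*(-24999) = 100 + 24999 = 25099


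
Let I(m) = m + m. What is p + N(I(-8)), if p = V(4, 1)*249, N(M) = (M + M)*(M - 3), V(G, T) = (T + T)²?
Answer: 1604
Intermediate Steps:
I(m) = 2*m
V(G, T) = 4*T² (V(G, T) = (2*T)² = 4*T²)
N(M) = 2*M*(-3 + M) (N(M) = (2*M)*(-3 + M) = 2*M*(-3 + M))
p = 996 (p = (4*1²)*249 = (4*1)*249 = 4*249 = 996)
p + N(I(-8)) = 996 + 2*(2*(-8))*(-3 + 2*(-8)) = 996 + 2*(-16)*(-3 - 16) = 996 + 2*(-16)*(-19) = 996 + 608 = 1604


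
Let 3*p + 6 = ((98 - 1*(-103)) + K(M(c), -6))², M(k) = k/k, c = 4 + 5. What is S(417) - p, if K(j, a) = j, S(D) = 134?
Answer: -40396/3 ≈ -13465.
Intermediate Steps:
c = 9
M(k) = 1
p = 40798/3 (p = -2 + ((98 - 1*(-103)) + 1)²/3 = -2 + ((98 + 103) + 1)²/3 = -2 + (201 + 1)²/3 = -2 + (⅓)*202² = -2 + (⅓)*40804 = -2 + 40804/3 = 40798/3 ≈ 13599.)
S(417) - p = 134 - 1*40798/3 = 134 - 40798/3 = -40396/3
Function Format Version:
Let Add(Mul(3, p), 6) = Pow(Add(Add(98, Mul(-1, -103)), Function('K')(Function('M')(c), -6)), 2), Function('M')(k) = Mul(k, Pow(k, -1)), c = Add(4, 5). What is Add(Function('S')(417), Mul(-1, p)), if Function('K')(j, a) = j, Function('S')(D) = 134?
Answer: Rational(-40396, 3) ≈ -13465.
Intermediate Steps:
c = 9
Function('M')(k) = 1
p = Rational(40798, 3) (p = Add(-2, Mul(Rational(1, 3), Pow(Add(Add(98, Mul(-1, -103)), 1), 2))) = Add(-2, Mul(Rational(1, 3), Pow(Add(Add(98, 103), 1), 2))) = Add(-2, Mul(Rational(1, 3), Pow(Add(201, 1), 2))) = Add(-2, Mul(Rational(1, 3), Pow(202, 2))) = Add(-2, Mul(Rational(1, 3), 40804)) = Add(-2, Rational(40804, 3)) = Rational(40798, 3) ≈ 13599.)
Add(Function('S')(417), Mul(-1, p)) = Add(134, Mul(-1, Rational(40798, 3))) = Add(134, Rational(-40798, 3)) = Rational(-40396, 3)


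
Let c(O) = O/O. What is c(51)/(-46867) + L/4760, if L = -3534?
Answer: -82816369/111543460 ≈ -0.74246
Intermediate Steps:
c(O) = 1
c(51)/(-46867) + L/4760 = 1/(-46867) - 3534/4760 = 1*(-1/46867) - 3534*1/4760 = -1/46867 - 1767/2380 = -82816369/111543460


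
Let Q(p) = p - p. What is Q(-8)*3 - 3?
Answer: -3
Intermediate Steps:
Q(p) = 0
Q(-8)*3 - 3 = 0*3 - 3 = 0 - 3 = -3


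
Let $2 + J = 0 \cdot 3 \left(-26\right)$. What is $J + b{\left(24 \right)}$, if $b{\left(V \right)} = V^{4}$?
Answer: $331774$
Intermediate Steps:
$J = -2$ ($J = -2 + 0 \cdot 3 \left(-26\right) = -2 + 0 \left(-26\right) = -2 + 0 = -2$)
$J + b{\left(24 \right)} = -2 + 24^{4} = -2 + 331776 = 331774$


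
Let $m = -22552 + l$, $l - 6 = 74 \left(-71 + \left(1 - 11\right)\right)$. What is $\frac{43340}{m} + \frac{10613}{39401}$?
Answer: $- \frac{70237216}{56225227} \approx -1.2492$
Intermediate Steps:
$l = -5988$ ($l = 6 + 74 \left(-71 + \left(1 - 11\right)\right) = 6 + 74 \left(-71 - 10\right) = 6 + 74 \left(-81\right) = 6 - 5994 = -5988$)
$m = -28540$ ($m = -22552 - 5988 = -28540$)
$\frac{43340}{m} + \frac{10613}{39401} = \frac{43340}{-28540} + \frac{10613}{39401} = 43340 \left(- \frac{1}{28540}\right) + 10613 \cdot \frac{1}{39401} = - \frac{2167}{1427} + \frac{10613}{39401} = - \frac{70237216}{56225227}$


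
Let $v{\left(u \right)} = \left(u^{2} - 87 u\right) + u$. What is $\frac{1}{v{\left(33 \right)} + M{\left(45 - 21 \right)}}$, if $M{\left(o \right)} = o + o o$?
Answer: $- \frac{1}{1149} \approx -0.00087032$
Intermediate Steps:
$M{\left(o \right)} = o + o^{2}$
$v{\left(u \right)} = u^{2} - 86 u$
$\frac{1}{v{\left(33 \right)} + M{\left(45 - 21 \right)}} = \frac{1}{33 \left(-86 + 33\right) + \left(45 - 21\right) \left(1 + \left(45 - 21\right)\right)} = \frac{1}{33 \left(-53\right) + 24 \left(1 + 24\right)} = \frac{1}{-1749 + 24 \cdot 25} = \frac{1}{-1749 + 600} = \frac{1}{-1149} = - \frac{1}{1149}$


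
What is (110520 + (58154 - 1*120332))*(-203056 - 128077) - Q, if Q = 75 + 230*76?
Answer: -16007649041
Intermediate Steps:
Q = 17555 (Q = 75 + 17480 = 17555)
(110520 + (58154 - 1*120332))*(-203056 - 128077) - Q = (110520 + (58154 - 1*120332))*(-203056 - 128077) - 1*17555 = (110520 + (58154 - 120332))*(-331133) - 17555 = (110520 - 62178)*(-331133) - 17555 = 48342*(-331133) - 17555 = -16007631486 - 17555 = -16007649041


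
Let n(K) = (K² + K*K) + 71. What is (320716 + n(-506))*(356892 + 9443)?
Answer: 305105401765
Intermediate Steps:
n(K) = 71 + 2*K² (n(K) = (K² + K²) + 71 = 2*K² + 71 = 71 + 2*K²)
(320716 + n(-506))*(356892 + 9443) = (320716 + (71 + 2*(-506)²))*(356892 + 9443) = (320716 + (71 + 2*256036))*366335 = (320716 + (71 + 512072))*366335 = (320716 + 512143)*366335 = 832859*366335 = 305105401765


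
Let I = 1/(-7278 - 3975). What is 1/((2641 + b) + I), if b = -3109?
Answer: -11253/5266405 ≈ -0.0021368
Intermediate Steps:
I = -1/11253 (I = 1/(-11253) = -1/11253 ≈ -8.8865e-5)
1/((2641 + b) + I) = 1/((2641 - 3109) - 1/11253) = 1/(-468 - 1/11253) = 1/(-5266405/11253) = -11253/5266405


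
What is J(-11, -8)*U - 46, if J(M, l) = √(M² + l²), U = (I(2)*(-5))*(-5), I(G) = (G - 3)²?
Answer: -46 + 25*√185 ≈ 294.04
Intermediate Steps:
I(G) = (-3 + G)²
U = 25 (U = ((-3 + 2)²*(-5))*(-5) = ((-1)²*(-5))*(-5) = (1*(-5))*(-5) = -5*(-5) = 25)
J(-11, -8)*U - 46 = √((-11)² + (-8)²)*25 - 46 = √(121 + 64)*25 - 46 = √185*25 - 46 = 25*√185 - 46 = -46 + 25*√185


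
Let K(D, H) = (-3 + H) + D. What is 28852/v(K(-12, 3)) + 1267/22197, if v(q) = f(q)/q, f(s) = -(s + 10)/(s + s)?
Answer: 13174515829/3171 ≈ 4.1547e+6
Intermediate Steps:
K(D, H) = -3 + D + H
f(s) = -(10 + s)/(2*s)
v(q) = (-10 - q)/(2*q**2) (v(q) = ((-10 - q)/(2*q))/q = (-10 - q)/(2*q**2))
28852/v(K(-12, 3)) + 1267/22197 = 28852/(((-10 - (-3 - 12 + 3))/(2*(-3 - 12 + 3)**2))) + 1267/22197 = 28852/(((1/2)*(-10 - 1*(-12))/(-12)**2)) + 1267*(1/22197) = 28852/(((1/2)*(1/144)*(-10 + 12))) + 181/3171 = 28852/(((1/2)*(1/144)*2)) + 181/3171 = 28852/(1/144) + 181/3171 = 28852*144 + 181/3171 = 4154688 + 181/3171 = 13174515829/3171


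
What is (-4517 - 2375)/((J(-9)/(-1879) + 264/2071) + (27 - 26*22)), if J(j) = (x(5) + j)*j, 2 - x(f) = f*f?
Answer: 26819590828/2120918297 ≈ 12.645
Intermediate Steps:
x(f) = 2 - f**2 (x(f) = 2 - f*f = 2 - f**2)
J(j) = j*(-23 + j) (J(j) = ((2 - 1*5**2) + j)*j = ((2 - 1*25) + j)*j = ((2 - 25) + j)*j = (-23 + j)*j = j*(-23 + j))
(-4517 - 2375)/((J(-9)/(-1879) + 264/2071) + (27 - 26*22)) = (-4517 - 2375)/((-9*(-23 - 9)/(-1879) + 264/2071) + (27 - 26*22)) = -6892/((-9*(-32)*(-1/1879) + 264*(1/2071)) + (27 - 572)) = -6892/((288*(-1/1879) + 264/2071) - 545) = -6892/((-288/1879 + 264/2071) - 545) = -6892/(-100392/3891409 - 545) = -6892/(-2120918297/3891409) = -6892*(-3891409/2120918297) = 26819590828/2120918297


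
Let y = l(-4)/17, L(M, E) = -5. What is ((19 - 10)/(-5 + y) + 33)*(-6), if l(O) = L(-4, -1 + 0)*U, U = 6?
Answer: -21852/115 ≈ -190.02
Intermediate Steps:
l(O) = -30 (l(O) = -5*6 = -30)
y = -30/17 ≈ -1.7647
((19 - 10)/(-5 + y) + 33)*(-6) = ((19 - 10)/(-5 - 30/17) + 33)*(-6) = (9/(-115/17) + 33)*(-6) = (9*(-17/115) + 33)*(-6) = (-153/115 + 33)*(-6) = (3642/115)*(-6) = -21852/115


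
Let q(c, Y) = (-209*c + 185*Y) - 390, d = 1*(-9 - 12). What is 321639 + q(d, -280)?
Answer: 273838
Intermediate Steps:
d = -21 (d = 1*(-21) = -21)
q(c, Y) = -390 - 209*c + 185*Y
321639 + q(d, -280) = 321639 + (-390 - 209*(-21) + 185*(-280)) = 321639 + (-390 + 4389 - 51800) = 321639 - 47801 = 273838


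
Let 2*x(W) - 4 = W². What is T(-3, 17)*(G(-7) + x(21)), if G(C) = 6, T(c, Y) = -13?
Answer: -5941/2 ≈ -2970.5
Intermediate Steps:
x(W) = 2 + W²/2
T(-3, 17)*(G(-7) + x(21)) = -13*(6 + (2 + (½)*21²)) = -13*(6 + (2 + (½)*441)) = -13*(6 + (2 + 441/2)) = -13*(6 + 445/2) = -13*457/2 = -5941/2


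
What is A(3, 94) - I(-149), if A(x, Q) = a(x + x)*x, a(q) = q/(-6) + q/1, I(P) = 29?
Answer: -14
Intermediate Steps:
a(q) = 5*q/6 (a(q) = q*(-⅙) + q*1 = -q/6 + q = 5*q/6)
A(x, Q) = 5*x²/3 (A(x, Q) = (5*(x + x)/6)*x = (5*(2*x)/6)*x = (5*x/3)*x = 5*x²/3)
A(3, 94) - I(-149) = (5/3)*3² - 1*29 = (5/3)*9 - 29 = 15 - 29 = -14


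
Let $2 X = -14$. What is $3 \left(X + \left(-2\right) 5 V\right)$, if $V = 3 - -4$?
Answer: $-231$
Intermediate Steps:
$V = 7$ ($V = 3 + 4 = 7$)
$X = -7$ ($X = \frac{1}{2} \left(-14\right) = -7$)
$3 \left(X + \left(-2\right) 5 V\right) = 3 \left(-7 + \left(-2\right) 5 \cdot 7\right) = 3 \left(-7 - 70\right) = 3 \left(-77\right) = -231$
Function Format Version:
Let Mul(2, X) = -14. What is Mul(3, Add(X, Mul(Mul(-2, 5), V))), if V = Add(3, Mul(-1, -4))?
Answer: -231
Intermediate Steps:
V = 7 (V = Add(3, 4) = 7)
X = -7 (X = Mul(Rational(1, 2), -14) = -7)
Mul(3, Add(X, Mul(Mul(-2, 5), V))) = Mul(3, Add(-7, Mul(Mul(-2, 5), 7))) = Mul(3, Add(-7, Mul(-10, 7))) = Mul(3, Add(-7, -70)) = Mul(3, -77) = -231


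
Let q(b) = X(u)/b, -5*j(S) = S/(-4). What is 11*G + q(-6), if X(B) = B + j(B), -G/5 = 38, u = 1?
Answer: -83607/40 ≈ -2090.2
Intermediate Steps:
j(S) = S/20 (j(S) = -S/(5*(-4)) = -S*(-1)/(5*4) = -(-1)*S/20 = S/20)
G = -190 (G = -5*38 = -190)
X(B) = 21*B/20 (X(B) = B + B/20 = 21*B/20)
q(b) = 21/(20*b) (q(b) = ((21/20)*1)/b = 21/(20*b))
11*G + q(-6) = 11*(-190) + (21/20)/(-6) = -2090 + (21/20)*(-1/6) = -2090 - 7/40 = -83607/40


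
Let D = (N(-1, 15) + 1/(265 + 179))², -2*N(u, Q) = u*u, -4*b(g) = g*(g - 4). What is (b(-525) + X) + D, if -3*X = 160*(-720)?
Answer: -6117327659/197136 ≈ -31031.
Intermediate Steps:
b(g) = -g*(-4 + g)/4 (b(g) = -g*(g - 4)/4 = -g*(-4 + g)/4)
N(u, Q) = -u²/2 (N(u, Q) = -u*u/2 = -u²/2)
X = 38400 (X = -160*(-720)/3 = -⅓*(-115200) = 38400)
D = 48841/197136 (D = (-½*(-1)² + 1/(265 + 179))² = (-½*1 + 1/444)² = (-½ + 1/444)² = (-221/444)² = 48841/197136 ≈ 0.24775)
(b(-525) + X) + D = ((¼)*(-525)*(4 - 1*(-525)) + 38400) + 48841/197136 = ((¼)*(-525)*(4 + 525) + 38400) + 48841/197136 = ((¼)*(-525)*529 + 38400) + 48841/197136 = (-277725/4 + 38400) + 48841/197136 = -124125/4 + 48841/197136 = -6117327659/197136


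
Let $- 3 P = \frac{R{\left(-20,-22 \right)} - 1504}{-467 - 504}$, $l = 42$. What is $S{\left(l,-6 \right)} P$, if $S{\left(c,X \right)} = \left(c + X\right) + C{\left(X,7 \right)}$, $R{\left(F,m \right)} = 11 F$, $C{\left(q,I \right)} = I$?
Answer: $- \frac{74132}{2913} \approx -25.449$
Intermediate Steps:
$S{\left(c,X \right)} = 7 + X + c$ ($S{\left(c,X \right)} = \left(c + X\right) + 7 = \left(X + c\right) + 7 = 7 + X + c$)
$P = - \frac{1724}{2913}$ ($P = - \frac{\left(11 \left(-20\right) - 1504\right) \frac{1}{-467 - 504}}{3} = - \frac{\left(-220 - 1504\right) \frac{1}{-971}}{3} = - \frac{\left(-1724\right) \left(- \frac{1}{971}\right)}{3} = \left(- \frac{1}{3}\right) \frac{1724}{971} = - \frac{1724}{2913} \approx -0.59183$)
$S{\left(l,-6 \right)} P = \left(7 - 6 + 42\right) \left(- \frac{1724}{2913}\right) = 43 \left(- \frac{1724}{2913}\right) = - \frac{74132}{2913}$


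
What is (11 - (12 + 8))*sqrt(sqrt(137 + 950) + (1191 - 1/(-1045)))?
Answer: -9*sqrt(1300602820 + 1092025*sqrt(1087))/1045 ≈ -314.87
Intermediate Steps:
(11 - (12 + 8))*sqrt(sqrt(137 + 950) + (1191 - 1/(-1045))) = (11 - 1*20)*sqrt(sqrt(1087) + (1191 - 1*(-1/1045))) = (11 - 20)*sqrt(sqrt(1087) + (1191 + 1/1045)) = -9*sqrt(sqrt(1087) + 1244596/1045) = -9*sqrt(1244596/1045 + sqrt(1087))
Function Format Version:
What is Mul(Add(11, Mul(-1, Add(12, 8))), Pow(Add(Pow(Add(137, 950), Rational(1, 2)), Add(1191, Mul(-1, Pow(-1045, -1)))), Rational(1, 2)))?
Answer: Mul(Rational(-9, 1045), Pow(Add(1300602820, Mul(1092025, Pow(1087, Rational(1, 2)))), Rational(1, 2))) ≈ -314.87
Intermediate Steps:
Mul(Add(11, Mul(-1, Add(12, 8))), Pow(Add(Pow(Add(137, 950), Rational(1, 2)), Add(1191, Mul(-1, Pow(-1045, -1)))), Rational(1, 2))) = Mul(Add(11, Mul(-1, 20)), Pow(Add(Pow(1087, Rational(1, 2)), Add(1191, Mul(-1, Rational(-1, 1045)))), Rational(1, 2))) = Mul(Add(11, -20), Pow(Add(Pow(1087, Rational(1, 2)), Add(1191, Rational(1, 1045))), Rational(1, 2))) = Mul(-9, Pow(Add(Pow(1087, Rational(1, 2)), Rational(1244596, 1045)), Rational(1, 2))) = Mul(-9, Pow(Add(Rational(1244596, 1045), Pow(1087, Rational(1, 2))), Rational(1, 2)))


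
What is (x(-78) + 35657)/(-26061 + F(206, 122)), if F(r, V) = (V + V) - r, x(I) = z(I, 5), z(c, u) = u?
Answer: -35662/26023 ≈ -1.3704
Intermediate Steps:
x(I) = 5
F(r, V) = -r + 2*V (F(r, V) = 2*V - r = -r + 2*V)
(x(-78) + 35657)/(-26061 + F(206, 122)) = (5 + 35657)/(-26061 + (-1*206 + 2*122)) = 35662/(-26061 + (-206 + 244)) = 35662/(-26061 + 38) = 35662/(-26023) = 35662*(-1/26023) = -35662/26023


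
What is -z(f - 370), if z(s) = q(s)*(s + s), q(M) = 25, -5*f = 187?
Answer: 20370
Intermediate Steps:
f = -187/5 (f = -⅕*187 = -187/5 ≈ -37.400)
z(s) = 50*s (z(s) = 25*(s + s) = 25*(2*s) = 50*s)
-z(f - 370) = -50*(-187/5 - 370) = -50*(-2037)/5 = -1*(-20370) = 20370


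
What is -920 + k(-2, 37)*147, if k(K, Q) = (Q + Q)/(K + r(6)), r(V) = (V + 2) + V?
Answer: -27/2 ≈ -13.500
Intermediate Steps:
r(V) = 2 + 2*V (r(V) = (2 + V) + V = 2 + 2*V)
k(K, Q) = 2*Q/(14 + K) (k(K, Q) = (Q + Q)/(K + (2 + 2*6)) = (2*Q)/(K + (2 + 12)) = (2*Q)/(K + 14) = (2*Q)/(14 + K) = 2*Q/(14 + K))
-920 + k(-2, 37)*147 = -920 + (2*37/(14 - 2))*147 = -920 + (2*37/12)*147 = -920 + (2*37*(1/12))*147 = -920 + (37/6)*147 = -920 + 1813/2 = -27/2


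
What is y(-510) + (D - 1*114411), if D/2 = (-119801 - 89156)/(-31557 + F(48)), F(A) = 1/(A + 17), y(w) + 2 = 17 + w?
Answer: -117834241207/1025602 ≈ -1.1489e+5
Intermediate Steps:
y(w) = 15 + w (y(w) = -2 + (17 + w) = 15 + w)
F(A) = 1/(17 + A)
D = 13582205/1025602 (D = 2*((-119801 - 89156)/(-31557 + 1/(17 + 48))) = 2*(-208957/(-31557 + 1/65)) = 2*(-208957/(-2051204/65)) = 2*(-208957*(-65/2051204)) = 2*(13582205/2051204) = 13582205/1025602 ≈ 13.243)
y(-510) + (D - 1*114411) = (15 - 510) + (13582205/1025602 - 1*114411) = -495 + (13582205/1025602 - 114411) = -495 - 117326568217/1025602 = -117834241207/1025602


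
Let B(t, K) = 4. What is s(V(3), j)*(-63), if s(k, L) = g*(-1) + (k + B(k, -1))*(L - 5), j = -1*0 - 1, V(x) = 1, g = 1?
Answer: 1953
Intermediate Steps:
j = -1 (j = 0 - 1 = -1)
s(k, L) = -1 + (-5 + L)*(4 + k) (s(k, L) = 1*(-1) + (k + 4)*(L - 5) = -1 + (4 + k)*(-5 + L) = -1 + (-5 + L)*(4 + k))
s(V(3), j)*(-63) = (-21 - 5*1 + 4*(-1) - 1*1)*(-63) = (-21 - 5 - 4 - 1)*(-63) = -31*(-63) = 1953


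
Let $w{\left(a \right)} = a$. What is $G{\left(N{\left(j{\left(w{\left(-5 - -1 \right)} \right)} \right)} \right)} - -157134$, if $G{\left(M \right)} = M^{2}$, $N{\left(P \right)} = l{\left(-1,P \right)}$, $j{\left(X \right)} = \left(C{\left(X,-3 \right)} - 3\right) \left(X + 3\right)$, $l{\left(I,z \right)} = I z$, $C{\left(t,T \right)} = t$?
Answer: $157183$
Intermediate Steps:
$j{\left(X \right)} = \left(-3 + X\right) \left(3 + X\right)$ ($j{\left(X \right)} = \left(X - 3\right) \left(X + 3\right) = \left(-3 + X\right) \left(3 + X\right)$)
$N{\left(P \right)} = - P$
$G{\left(N{\left(j{\left(w{\left(-5 - -1 \right)} \right)} \right)} \right)} - -157134 = \left(- (-9 + \left(-5 - -1\right)^{2})\right)^{2} - -157134 = \left(- (-9 + \left(-5 + 1\right)^{2})\right)^{2} + 157134 = \left(- (-9 + \left(-4\right)^{2})\right)^{2} + 157134 = \left(- (-9 + 16)\right)^{2} + 157134 = \left(\left(-1\right) 7\right)^{2} + 157134 = \left(-7\right)^{2} + 157134 = 49 + 157134 = 157183$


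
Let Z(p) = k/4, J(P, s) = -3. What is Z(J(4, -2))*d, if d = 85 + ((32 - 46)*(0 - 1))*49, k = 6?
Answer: 2313/2 ≈ 1156.5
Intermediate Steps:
Z(p) = 3/2 (Z(p) = 6/4 = 6*(1/4) = 3/2)
d = 771 (d = 85 - 14*(-1)*49 = 85 + 14*49 = 85 + 686 = 771)
Z(J(4, -2))*d = (3/2)*771 = 2313/2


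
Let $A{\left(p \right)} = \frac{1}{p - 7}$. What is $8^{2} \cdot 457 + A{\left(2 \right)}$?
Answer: $\frac{146239}{5} \approx 29248.0$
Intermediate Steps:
$A{\left(p \right)} = \frac{1}{-7 + p}$
$8^{2} \cdot 457 + A{\left(2 \right)} = 8^{2} \cdot 457 + \frac{1}{-7 + 2} = 64 \cdot 457 + \frac{1}{-5} = 29248 - \frac{1}{5} = \frac{146239}{5}$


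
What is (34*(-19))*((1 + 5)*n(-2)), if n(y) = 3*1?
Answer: -11628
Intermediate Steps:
n(y) = 3
(34*(-19))*((1 + 5)*n(-2)) = (34*(-19))*((1 + 5)*3) = -3876*3 = -646*18 = -11628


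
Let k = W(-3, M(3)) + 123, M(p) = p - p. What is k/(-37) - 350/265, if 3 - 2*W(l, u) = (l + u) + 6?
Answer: -9109/1961 ≈ -4.6451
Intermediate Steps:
M(p) = 0
W(l, u) = -3/2 - l/2 - u/2 (W(l, u) = 3/2 - ((l + u) + 6)/2 = 3/2 - (6 + l + u)/2 = 3/2 + (-3 - l/2 - u/2) = -3/2 - l/2 - u/2)
k = 123 (k = (-3/2 - ½*(-3) - ½*0) + 123 = (-3/2 + 3/2 + 0) + 123 = 0 + 123 = 123)
k/(-37) - 350/265 = 123/(-37) - 350/265 = 123*(-1/37) - 350*1/265 = -123/37 - 70/53 = -9109/1961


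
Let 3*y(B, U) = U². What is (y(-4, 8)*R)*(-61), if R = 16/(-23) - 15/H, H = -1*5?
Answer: -206912/69 ≈ -2998.7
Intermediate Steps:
H = -5
R = 53/23 (R = 16/(-23) - 15/(-5) = 16*(-1/23) - 15*(-⅕) = -16/23 + 3 = 53/23 ≈ 2.3043)
y(B, U) = U²/3
(y(-4, 8)*R)*(-61) = (((⅓)*8²)*(53/23))*(-61) = (((⅓)*64)*(53/23))*(-61) = ((64/3)*(53/23))*(-61) = (3392/69)*(-61) = -206912/69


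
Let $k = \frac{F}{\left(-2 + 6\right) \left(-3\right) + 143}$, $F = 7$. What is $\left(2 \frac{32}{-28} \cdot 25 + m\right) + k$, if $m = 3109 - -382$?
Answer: $\frac{3148896}{917} \approx 3433.9$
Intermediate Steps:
$m = 3491$ ($m = 3109 + 382 = 3491$)
$k = \frac{7}{131}$ ($k = \frac{7}{\left(-2 + 6\right) \left(-3\right) + 143} = \frac{7}{4 \left(-3\right) + 143} = \frac{7}{-12 + 143} = \frac{7}{131} \approx 0.053435$)
$\left(2 \frac{32}{-28} \cdot 25 + m\right) + k = \left(2 \frac{32}{-28} \cdot 25 + 3491\right) + \frac{7}{131} = \left(2 \cdot 32 \left(- \frac{1}{28}\right) 25 + 3491\right) + \frac{7}{131} = \left(2 \left(- \frac{8}{7}\right) 25 + 3491\right) + \frac{7}{131} = \left(\left(- \frac{16}{7}\right) 25 + 3491\right) + \frac{7}{131} = \left(- \frac{400}{7} + 3491\right) + \frac{7}{131} = \frac{24037}{7} + \frac{7}{131} = \frac{3148896}{917}$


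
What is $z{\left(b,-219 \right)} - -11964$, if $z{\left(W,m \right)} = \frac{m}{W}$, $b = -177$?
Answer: $\frac{705949}{59} \approx 11965.0$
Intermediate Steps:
$z{\left(b,-219 \right)} - -11964 = - \frac{219}{-177} - -11964 = \left(-219\right) \left(- \frac{1}{177}\right) + 11964 = \frac{73}{59} + 11964 = \frac{705949}{59}$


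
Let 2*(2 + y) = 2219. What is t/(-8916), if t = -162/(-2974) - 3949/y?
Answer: 11564911/29366673780 ≈ 0.00039381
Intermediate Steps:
y = 2215/2 (y = -2 + (½)*2219 = -2 + 2219/2 = 2215/2 ≈ 1107.5)
t = -11564911/3293705 (t = -162/(-2974) - 3949/2215/2 = -162*(-1/2974) - 3949*2/2215 = 81/1487 - 7898/2215 = -11564911/3293705 ≈ -3.5112)
t/(-8916) = -11564911/3293705/(-8916) = -11564911/3293705*(-1/8916) = 11564911/29366673780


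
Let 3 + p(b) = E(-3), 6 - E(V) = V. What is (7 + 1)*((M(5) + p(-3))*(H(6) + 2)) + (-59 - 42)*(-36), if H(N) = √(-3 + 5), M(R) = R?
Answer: 3812 + 88*√2 ≈ 3936.4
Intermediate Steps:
E(V) = 6 - V
p(b) = 6 (p(b) = -3 + (6 - 1*(-3)) = -3 + (6 + 3) = -3 + 9 = 6)
H(N) = √2
(7 + 1)*((M(5) + p(-3))*(H(6) + 2)) + (-59 - 42)*(-36) = (7 + 1)*((5 + 6)*(√2 + 2)) + (-59 - 42)*(-36) = 8*(11*(2 + √2)) - 101*(-36) = 8*(22 + 11*√2) + 3636 = (176 + 88*√2) + 3636 = 3812 + 88*√2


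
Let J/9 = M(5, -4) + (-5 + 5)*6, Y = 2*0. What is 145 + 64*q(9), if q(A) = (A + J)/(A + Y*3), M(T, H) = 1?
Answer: 273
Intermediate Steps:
Y = 0
J = 9 (J = 9*(1 + (-5 + 5)*6) = 9*(1 + 0*6) = 9*(1 + 0) = 9*1 = 9)
q(A) = (9 + A)/A (q(A) = (A + 9)/(A + 0*3) = (9 + A)/(A + 0) = (9 + A)/A)
145 + 64*q(9) = 145 + 64*((9 + 9)/9) = 145 + 64*((1/9)*18) = 145 + 64*2 = 145 + 128 = 273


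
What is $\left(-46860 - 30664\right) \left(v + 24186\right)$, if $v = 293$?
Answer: $-1897709996$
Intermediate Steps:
$\left(-46860 - 30664\right) \left(v + 24186\right) = \left(-46860 - 30664\right) \left(293 + 24186\right) = \left(-77524\right) 24479 = -1897709996$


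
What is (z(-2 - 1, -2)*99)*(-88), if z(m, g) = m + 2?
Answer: 8712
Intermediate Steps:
z(m, g) = 2 + m
(z(-2 - 1, -2)*99)*(-88) = ((2 + (-2 - 1))*99)*(-88) = ((2 - 3)*99)*(-88) = -1*99*(-88) = -99*(-88) = 8712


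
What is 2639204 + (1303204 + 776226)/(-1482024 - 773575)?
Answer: 5952983823766/2255599 ≈ 2.6392e+6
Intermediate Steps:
2639204 + (1303204 + 776226)/(-1482024 - 773575) = 2639204 + 2079430/(-2255599) = 2639204 + 2079430*(-1/2255599) = 2639204 - 2079430/2255599 = 5952983823766/2255599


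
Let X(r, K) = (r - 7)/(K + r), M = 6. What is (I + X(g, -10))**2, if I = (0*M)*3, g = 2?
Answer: 25/64 ≈ 0.39063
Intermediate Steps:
X(r, K) = (-7 + r)/(K + r)
I = 0 (I = (0*6)*3 = 0*3 = 0)
(I + X(g, -10))**2 = (0 + (-7 + 2)/(-10 + 2))**2 = (0 - 5/(-8))**2 = (0 - 1/8*(-5))**2 = (0 + 5/8)**2 = (5/8)**2 = 25/64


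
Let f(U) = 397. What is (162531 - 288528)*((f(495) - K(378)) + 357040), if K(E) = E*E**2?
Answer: 6760081131855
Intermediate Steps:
K(E) = E**3
(162531 - 288528)*((f(495) - K(378)) + 357040) = (162531 - 288528)*((397 - 1*378**3) + 357040) = -125997*((397 - 1*54010152) + 357040) = -125997*((397 - 54010152) + 357040) = -125997*(-54009755 + 357040) = -125997*(-53652715) = 6760081131855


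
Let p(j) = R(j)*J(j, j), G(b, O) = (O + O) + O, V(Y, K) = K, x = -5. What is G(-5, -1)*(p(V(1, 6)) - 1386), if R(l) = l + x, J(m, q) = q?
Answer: 4140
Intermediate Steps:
R(l) = -5 + l (R(l) = l - 5 = -5 + l)
G(b, O) = 3*O (G(b, O) = 2*O + O = 3*O)
p(j) = j*(-5 + j) (p(j) = (-5 + j)*j = j*(-5 + j))
G(-5, -1)*(p(V(1, 6)) - 1386) = (3*(-1))*(6*(-5 + 6) - 1386) = -3*(6*1 - 1386) = -3*(6 - 1386) = -3*(-1380) = 4140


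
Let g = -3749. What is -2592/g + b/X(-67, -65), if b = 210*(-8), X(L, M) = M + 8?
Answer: 2148688/71231 ≈ 30.165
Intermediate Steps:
X(L, M) = 8 + M
b = -1680
-2592/g + b/X(-67, -65) = -2592/(-3749) - 1680/(8 - 65) = -2592*(-1/3749) - 1680/(-57) = 2592/3749 - 1680*(-1/57) = 2592/3749 + 560/19 = 2148688/71231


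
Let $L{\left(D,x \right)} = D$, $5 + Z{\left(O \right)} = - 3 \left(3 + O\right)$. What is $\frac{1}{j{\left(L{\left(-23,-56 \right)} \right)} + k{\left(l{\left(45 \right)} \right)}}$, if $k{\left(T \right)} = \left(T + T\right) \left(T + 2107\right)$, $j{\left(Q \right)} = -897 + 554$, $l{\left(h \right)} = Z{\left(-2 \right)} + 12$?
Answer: $\frac{1}{16545} \approx 6.0441 \cdot 10^{-5}$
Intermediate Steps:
$Z{\left(O \right)} = -14 - 3 O$ ($Z{\left(O \right)} = -5 - 3 \left(3 + O\right) = -5 - \left(9 + 3 O\right) = -14 - 3 O$)
$l{\left(h \right)} = 4$ ($l{\left(h \right)} = \left(-14 - -6\right) + 12 = \left(-14 + 6\right) + 12 = -8 + 12 = 4$)
$j{\left(Q \right)} = -343$
$k{\left(T \right)} = 2 T \left(2107 + T\right)$
$\frac{1}{j{\left(L{\left(-23,-56 \right)} \right)} + k{\left(l{\left(45 \right)} \right)}} = \frac{1}{-343 + 2 \cdot 4 \left(2107 + 4\right)} = \frac{1}{-343 + 2 \cdot 4 \cdot 2111} = \frac{1}{-343 + 16888} = \frac{1}{16545}$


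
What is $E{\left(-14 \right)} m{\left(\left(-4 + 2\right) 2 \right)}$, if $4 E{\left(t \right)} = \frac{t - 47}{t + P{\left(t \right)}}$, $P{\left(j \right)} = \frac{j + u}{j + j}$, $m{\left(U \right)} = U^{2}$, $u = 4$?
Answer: $\frac{3416}{191} \approx 17.885$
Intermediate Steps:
$P{\left(j \right)} = \frac{4 + j}{2 j}$ ($P{\left(j \right)} = \frac{j + 4}{j + j} = \frac{4 + j}{2 j}$)
$E{\left(t \right)} = \frac{-47 + t}{4 \left(t + \frac{4 + t}{2 t}\right)}$ ($E{\left(t \right)} = \frac{\left(t - 47\right) \frac{1}{t + \frac{4 + t}{2 t}}}{4} = \frac{\left(-47 + t\right) \frac{1}{t + \frac{4 + t}{2 t}}}{4} = \frac{\frac{1}{t + \frac{4 + t}{2 t}} \left(-47 + t\right)}{4} = \frac{-47 + t}{4 \left(t + \frac{4 + t}{2 t}\right)}$)
$E{\left(-14 \right)} m{\left(\left(-4 + 2\right) 2 \right)} = \frac{1}{2} \left(-14\right) \frac{1}{4 - 14 + 2 \left(-14\right)^{2}} \left(-47 - 14\right) \left(\left(-4 + 2\right) 2\right)^{2} = \frac{1}{2} \left(-14\right) \frac{1}{4 - 14 + 2 \cdot 196} \left(-61\right) \left(\left(-2\right) 2\right)^{2} = \frac{1}{2} \left(-14\right) \frac{1}{4 - 14 + 392} \left(-61\right) \left(-4\right)^{2} = \frac{1}{2} \left(-14\right) \frac{1}{382} \left(-61\right) 16 = \frac{427}{382} \cdot 16 = \frac{3416}{191}$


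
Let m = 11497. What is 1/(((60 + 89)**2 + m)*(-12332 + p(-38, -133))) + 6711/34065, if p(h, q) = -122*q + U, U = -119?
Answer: 56913733901/288893796450 ≈ 0.19701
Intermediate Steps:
p(h, q) = -119 - 122*q (p(h, q) = -122*q - 119 = -119 - 122*q)
1/(((60 + 89)**2 + m)*(-12332 + p(-38, -133))) + 6711/34065 = 1/(((60 + 89)**2 + 11497)*(-12332 + (-119 - 122*(-133)))) + 6711/34065 = 1/((149**2 + 11497)*(-12332 + (-119 + 16226))) + 6711*(1/34065) = 1/((22201 + 11497)*(-12332 + 16107)) + 2237/11355 = 1/(33698*3775) + 2237/11355 = (1/33698)*(1/3775) + 2237/11355 = 1/127209950 + 2237/11355 = 56913733901/288893796450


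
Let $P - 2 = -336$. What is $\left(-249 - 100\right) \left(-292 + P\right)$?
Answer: $218474$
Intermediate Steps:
$P = -334$ ($P = 2 - 336 = -334$)
$\left(-249 - 100\right) \left(-292 + P\right) = \left(-249 - 100\right) \left(-292 - 334\right) = \left(-249 - 100\right) \left(-626\right) = \left(-349\right) \left(-626\right) = 218474$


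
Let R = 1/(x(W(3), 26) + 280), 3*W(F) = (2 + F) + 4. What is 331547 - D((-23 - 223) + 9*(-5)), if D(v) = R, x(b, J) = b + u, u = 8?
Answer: 96480176/291 ≈ 3.3155e+5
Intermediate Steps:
W(F) = 2 + F/3 (W(F) = ((2 + F) + 4)/3 = (6 + F)/3 = 2 + F/3)
x(b, J) = 8 + b (x(b, J) = b + 8 = 8 + b)
R = 1/291 (R = 1/((8 + (2 + (⅓)*3)) + 280) = 1/((8 + (2 + 1)) + 280) = 1/((8 + 3) + 280) = 1/(11 + 280) = 1/291 ≈ 0.0034364)
D(v) = 1/291
331547 - D((-23 - 223) + 9*(-5)) = 331547 - 1*1/291 = 331547 - 1/291 = 96480176/291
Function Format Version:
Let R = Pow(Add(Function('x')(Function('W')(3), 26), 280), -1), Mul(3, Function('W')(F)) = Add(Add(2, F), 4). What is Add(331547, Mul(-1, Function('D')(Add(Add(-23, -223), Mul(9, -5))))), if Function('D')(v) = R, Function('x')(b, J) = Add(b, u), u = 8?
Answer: Rational(96480176, 291) ≈ 3.3155e+5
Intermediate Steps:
Function('W')(F) = Add(2, Mul(Rational(1, 3), F)) (Function('W')(F) = Mul(Rational(1, 3), Add(Add(2, F), 4)) = Mul(Rational(1, 3), Add(6, F)) = Add(2, Mul(Rational(1, 3), F)))
Function('x')(b, J) = Add(8, b) (Function('x')(b, J) = Add(b, 8) = Add(8, b))
R = Rational(1, 291) (R = Pow(Add(Add(8, Add(2, Mul(Rational(1, 3), 3))), 280), -1) = Pow(Add(Add(8, Add(2, 1)), 280), -1) = Pow(Add(Add(8, 3), 280), -1) = Pow(Add(11, 280), -1) = Pow(291, -1) = Rational(1, 291) ≈ 0.0034364)
Function('D')(v) = Rational(1, 291)
Add(331547, Mul(-1, Function('D')(Add(Add(-23, -223), Mul(9, -5))))) = Add(331547, Mul(-1, Rational(1, 291))) = Add(331547, Rational(-1, 291)) = Rational(96480176, 291)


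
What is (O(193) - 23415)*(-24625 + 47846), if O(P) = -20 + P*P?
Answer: 320774894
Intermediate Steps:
O(P) = -20 + P²
(O(193) - 23415)*(-24625 + 47846) = ((-20 + 193²) - 23415)*(-24625 + 47846) = ((-20 + 37249) - 23415)*23221 = (37229 - 23415)*23221 = 13814*23221 = 320774894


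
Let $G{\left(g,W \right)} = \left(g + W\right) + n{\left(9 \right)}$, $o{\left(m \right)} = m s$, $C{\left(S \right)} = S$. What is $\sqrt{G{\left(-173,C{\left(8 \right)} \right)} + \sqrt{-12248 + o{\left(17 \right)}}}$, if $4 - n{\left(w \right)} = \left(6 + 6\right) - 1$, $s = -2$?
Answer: $\sqrt{-172 + i \sqrt{12282}} \approx 4.0381 + 13.722 i$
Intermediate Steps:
$n{\left(w \right)} = -7$ ($n{\left(w \right)} = 4 - \left(\left(6 + 6\right) - 1\right) = 4 - \left(12 - 1\right) = 4 - 11 = -7$)
$o{\left(m \right)} = - 2 m$ ($o{\left(m \right)} = m \left(-2\right) = - 2 m$)
$G{\left(g,W \right)} = -7 + W + g$ ($G{\left(g,W \right)} = \left(g + W\right) - 7 = \left(W + g\right) - 7 = -7 + W + g$)
$\sqrt{G{\left(-173,C{\left(8 \right)} \right)} + \sqrt{-12248 + o{\left(17 \right)}}} = \sqrt{\left(-7 + 8 - 173\right) + \sqrt{-12248 - 34}} = \sqrt{-172 + \sqrt{-12248 - 34}} = \sqrt{-172 + \sqrt{-12282}} = \sqrt{-172 + i \sqrt{12282}}$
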